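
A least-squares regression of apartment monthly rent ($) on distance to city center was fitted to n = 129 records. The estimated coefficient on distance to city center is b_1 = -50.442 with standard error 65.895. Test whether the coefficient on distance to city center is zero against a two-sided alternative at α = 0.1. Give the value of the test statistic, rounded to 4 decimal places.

H₀: β₁ = 0 vs H₁: β₁ ≠ 0.
t = (b_1 − β₁⁰)/SE = -50.442 / 65.895 = -0.7655.
df = n − 2 = 129 − 2 = 127.
Two-sided p ≈ 0.4454, which is ≥ 0.1, so fail to reject H₀.
The data do not give significant evidence of an association between distance to city center and apartment monthly rent.

t = -0.7655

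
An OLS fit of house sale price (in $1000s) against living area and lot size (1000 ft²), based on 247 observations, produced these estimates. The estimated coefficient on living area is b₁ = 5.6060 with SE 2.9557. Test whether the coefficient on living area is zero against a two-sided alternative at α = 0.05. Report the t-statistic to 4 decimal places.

H₀: β₁ = 0 vs H₁: β₁ ≠ 0.
t = (b₁ − β₁⁰)/SE = 5.6060 / 2.9557 = 1.8967.
df = n − k − 1 = 247 − 2 − 1 = 244.
Two-sided p ≈ 0.0591, which is ≥ 0.05, so fail to reject H₀.
The data do not give significant evidence of an association between living area and house sale price, after adjusting for the other predictors.

t = 1.8967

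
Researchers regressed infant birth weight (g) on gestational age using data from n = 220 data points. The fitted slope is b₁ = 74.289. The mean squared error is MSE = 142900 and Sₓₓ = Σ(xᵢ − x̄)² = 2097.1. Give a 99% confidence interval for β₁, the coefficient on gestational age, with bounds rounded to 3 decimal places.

SE(b₁) = √(MSE/Sₓₓ) = √(142900/2097.1) = 8.2548.
df = n − 2 = 218.
t* = t_{0.005, 218} = 2.598569.
Margin = t* × SE = 2.598569 × 8.2548 = 21.45067.
CI: 74.289 ± 21.45067 → (52.838, 95.740).
With 99% confidence, each one-unit increase in gestational age is associated with a change of between 52.838 and 95.740 g in infant birth weight.

(52.838, 95.740)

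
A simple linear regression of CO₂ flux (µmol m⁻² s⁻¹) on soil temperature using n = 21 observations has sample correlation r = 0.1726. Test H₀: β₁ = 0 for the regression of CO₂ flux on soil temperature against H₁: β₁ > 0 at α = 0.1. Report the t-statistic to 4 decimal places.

t = 0.7638

t = r·√(n − 2)/√(1 − r²) = 0.1726·√19/√0.970209 = 0.7638.
df = n − 2 = 19.
One-sided p ≈ 0.2272, which is ≥ 0.1, so fail to reject H₀.
The data do not give significant evidence of a linear association between soil temperature and CO₂ flux.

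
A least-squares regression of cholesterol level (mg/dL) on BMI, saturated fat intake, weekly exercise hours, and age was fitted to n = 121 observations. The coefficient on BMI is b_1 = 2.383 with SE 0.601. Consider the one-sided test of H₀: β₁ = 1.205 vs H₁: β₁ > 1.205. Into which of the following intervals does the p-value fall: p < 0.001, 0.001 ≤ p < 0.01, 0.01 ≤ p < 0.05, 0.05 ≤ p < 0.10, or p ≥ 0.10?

0.01 ≤ p < 0.05

t = (2.383 − 1.205) / 0.601 = 1.960.
df = n − k − 1 = 121 − 4 − 1 = 116.
One-sided p = P(T_{116} > t) ≈ 0.0262.
So 0.01 ≤ p < 0.05.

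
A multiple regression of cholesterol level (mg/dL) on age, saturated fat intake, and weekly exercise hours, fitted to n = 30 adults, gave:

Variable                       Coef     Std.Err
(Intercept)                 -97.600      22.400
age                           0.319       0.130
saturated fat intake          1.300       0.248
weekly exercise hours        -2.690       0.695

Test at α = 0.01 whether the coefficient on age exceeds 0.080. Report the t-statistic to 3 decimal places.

t = 1.838

Read off: b = 0.319, SE = 0.130 for age.
H₀: β₁ = 0.080 vs H₁: β₁ > 0.080.
t = (0.319 − 0.080) / 0.130 = 1.838.
df = n − k − 1 = 30 − 3 − 1 = 26.
One-sided p ≈ 0.0387, which is ≥ 0.01, so fail to reject H₀.
The data do not give significant evidence that the true slope on age exceeds 0.080 mg/dL per unit, holding the other predictors fixed.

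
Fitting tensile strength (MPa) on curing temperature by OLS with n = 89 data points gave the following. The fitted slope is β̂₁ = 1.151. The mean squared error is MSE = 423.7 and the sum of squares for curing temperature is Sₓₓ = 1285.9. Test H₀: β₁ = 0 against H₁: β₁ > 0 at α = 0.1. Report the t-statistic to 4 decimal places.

t = 2.0052

SE(β̂₁) = √(MSE/Sₓₓ) = √(423.7/1285.9) = 0.574018.
t = 1.151 / 0.574018 = 2.0052.
df = n − 2 = 87.
One-sided p ≈ 0.0240, which is < 0.1, so reject H₀.
There is evidence that the true slope on curing temperature is positive.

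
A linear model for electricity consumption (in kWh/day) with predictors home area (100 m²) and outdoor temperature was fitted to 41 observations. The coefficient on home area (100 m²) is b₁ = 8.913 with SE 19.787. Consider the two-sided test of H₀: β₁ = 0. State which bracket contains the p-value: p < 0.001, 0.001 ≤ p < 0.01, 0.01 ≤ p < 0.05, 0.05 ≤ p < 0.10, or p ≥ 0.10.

t = 8.913 / 19.787 = 0.450.
df = n − k − 1 = 41 − 2 − 1 = 38.
Two-sided p = 2·P(T_{38} > |t|) ≈ 0.6549.
So p ≥ 0.10.

p ≥ 0.10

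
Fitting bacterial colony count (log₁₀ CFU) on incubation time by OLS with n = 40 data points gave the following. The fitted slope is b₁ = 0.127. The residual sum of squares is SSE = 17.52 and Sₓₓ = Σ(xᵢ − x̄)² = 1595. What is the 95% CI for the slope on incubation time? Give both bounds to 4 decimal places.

MSE = SSE/(n − 2) = 17.52/38 = 0.461053.
SE(b₁) = √(MSE/Sₓₓ) = √(0.461053/1595) = 0.0170018.
df = n − 2 = 38.
t* = t_{0.025, 38} = 2.024394.
Margin = t* × SE = 2.024394 × 0.0170018 = 0.034418.
CI: 0.127 ± 0.034418 → (0.0926, 0.1614).
With 95% confidence, each one-unit increase in incubation time is associated with a change of between 0.0926 and 0.1614 log₁₀ CFU in bacterial colony count.

(0.0926, 0.1614)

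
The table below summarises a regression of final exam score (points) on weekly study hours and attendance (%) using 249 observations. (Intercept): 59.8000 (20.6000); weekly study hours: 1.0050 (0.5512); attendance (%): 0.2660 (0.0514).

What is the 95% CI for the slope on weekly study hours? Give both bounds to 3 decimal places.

Read off: b = 1.0050, SE = 0.5512 for weekly study hours.
df = n − k − 1 = 249 − 2 − 1 = 246.
t* = t_{0.025, 246} = 1.969654.
Margin = t* × SE = 1.969654 × 0.5512 = 1.08567.
CI: 1.0050 ± 1.08567 → (-0.081, 2.091).

(-0.081, 2.091)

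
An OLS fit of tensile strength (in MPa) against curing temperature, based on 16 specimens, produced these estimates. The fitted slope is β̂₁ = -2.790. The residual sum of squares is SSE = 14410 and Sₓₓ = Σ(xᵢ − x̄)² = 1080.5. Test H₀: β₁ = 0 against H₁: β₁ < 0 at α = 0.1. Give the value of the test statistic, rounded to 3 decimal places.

MSE = SSE/(n − 2) = 14410/14 = 1029.29.
SE(β̂₁) = √(MSE/Sₓₓ) = √(1029.29/1080.5) = 0.976013.
t = -2.790 / 0.976013 = -2.859.
df = n − 2 = 14.
One-sided p ≈ 0.0063, which is < 0.1, so reject H₀.
There is evidence that the true slope on curing temperature is negative.

t = -2.859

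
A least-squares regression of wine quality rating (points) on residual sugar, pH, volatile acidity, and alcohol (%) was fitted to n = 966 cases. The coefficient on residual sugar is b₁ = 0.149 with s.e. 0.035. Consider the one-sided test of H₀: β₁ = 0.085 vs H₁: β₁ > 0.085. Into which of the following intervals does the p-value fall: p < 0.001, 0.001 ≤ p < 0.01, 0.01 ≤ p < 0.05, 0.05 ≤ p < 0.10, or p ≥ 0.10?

t = (0.149 − 0.085) / 0.035 = 1.829.
df = n − k − 1 = 966 − 4 − 1 = 961.
One-sided p = P(T_{961} > t) ≈ 0.0339.
So 0.01 ≤ p < 0.05.

0.01 ≤ p < 0.05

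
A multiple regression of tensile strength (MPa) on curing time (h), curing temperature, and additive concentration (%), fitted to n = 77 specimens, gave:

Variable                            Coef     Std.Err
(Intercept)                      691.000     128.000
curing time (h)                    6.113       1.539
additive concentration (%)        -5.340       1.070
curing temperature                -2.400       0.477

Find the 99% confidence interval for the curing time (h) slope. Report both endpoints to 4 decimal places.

Read off: b = 6.113, SE = 1.539 for curing time (h).
df = n − k − 1 = 77 − 3 − 1 = 73.
t* = t_{0.005, 73} = 2.644869.
Margin = t* × SE = 2.644869 × 1.539 = 4.070453.
CI: 6.113 ± 4.070453 → (2.0425, 10.1835).

(2.0425, 10.1835)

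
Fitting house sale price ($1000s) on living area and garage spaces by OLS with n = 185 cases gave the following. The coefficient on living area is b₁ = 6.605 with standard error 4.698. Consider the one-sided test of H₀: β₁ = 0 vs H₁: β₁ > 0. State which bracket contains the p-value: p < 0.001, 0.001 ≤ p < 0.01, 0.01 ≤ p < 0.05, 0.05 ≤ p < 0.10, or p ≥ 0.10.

0.05 ≤ p < 0.10

t = 6.605 / 4.698 = 1.406.
df = n − k − 1 = 185 − 2 − 1 = 182.
One-sided p = P(T_{182} > t) ≈ 0.0807.
So 0.05 ≤ p < 0.10.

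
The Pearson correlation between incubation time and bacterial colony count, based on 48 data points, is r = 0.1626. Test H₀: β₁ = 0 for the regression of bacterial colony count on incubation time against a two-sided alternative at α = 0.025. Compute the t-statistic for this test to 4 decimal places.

t = r·√(n − 2)/√(1 − r²) = 0.1626·√46/√0.973561 = 1.1177.
df = n − 2 = 46.
Two-sided p ≈ 0.2695, which is ≥ 0.025, so fail to reject H₀.
The data do not give significant evidence of a linear association between incubation time and bacterial colony count.

t = 1.1177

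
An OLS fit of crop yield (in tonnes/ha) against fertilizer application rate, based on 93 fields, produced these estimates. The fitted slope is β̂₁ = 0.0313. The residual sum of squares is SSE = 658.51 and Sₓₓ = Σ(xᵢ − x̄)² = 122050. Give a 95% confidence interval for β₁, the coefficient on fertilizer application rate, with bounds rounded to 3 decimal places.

(0.016, 0.047)

MSE = SSE/(n − 2) = 658.51/91 = 7.23637.
SE(β̂₁) = √(MSE/Sₓₓ) = √(7.23637/122050) = 0.00770002.
df = n − 2 = 91.
t* = t_{0.025, 91} = 1.986377.
Margin = t* × SE = 1.986377 × 0.00770002 = 0.01530.
CI: 0.0313 ± 0.01530 → (0.016, 0.047).
With 95% confidence, each one-unit increase in fertilizer application rate is associated with a change of between 0.016 and 0.047 tonnes/ha in crop yield.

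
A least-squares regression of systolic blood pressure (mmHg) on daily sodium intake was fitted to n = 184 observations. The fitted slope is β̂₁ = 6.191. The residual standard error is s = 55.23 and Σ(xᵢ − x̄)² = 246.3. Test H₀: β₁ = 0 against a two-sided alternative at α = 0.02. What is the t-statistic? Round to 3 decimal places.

t = 1.759

SE(β̂₁) = s/√Sₓₓ = 55.23/√246.3 = 3.51919.
t = 6.191 / 3.51919 = 1.759.
df = n − 2 = 182.
Two-sided p ≈ 0.0802, which is ≥ 0.02, so fail to reject H₀.
The data do not give significant evidence of an association between daily sodium intake and systolic blood pressure.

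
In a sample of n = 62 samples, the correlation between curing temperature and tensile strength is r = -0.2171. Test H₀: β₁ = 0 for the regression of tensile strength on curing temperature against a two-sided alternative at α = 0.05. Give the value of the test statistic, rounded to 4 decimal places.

t = -1.7227

t = r·√(n − 2)/√(1 − r²) = -0.2171·√60/√0.952868 = -1.7227.
df = n − 2 = 60.
Two-sided p ≈ 0.0901, which is ≥ 0.05, so fail to reject H₀.
The data do not give significant evidence of a linear association between curing temperature and tensile strength.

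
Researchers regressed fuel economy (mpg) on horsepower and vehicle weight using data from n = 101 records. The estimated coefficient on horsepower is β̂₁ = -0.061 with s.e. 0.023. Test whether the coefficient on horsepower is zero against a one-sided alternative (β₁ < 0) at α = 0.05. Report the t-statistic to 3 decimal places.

t = -2.652

H₀: β₁ = 0 vs H₁: β₁ < 0.
t = (β̂₁ − β₁⁰)/SE = -0.061 / 0.023 = -2.652.
df = n − k − 1 = 101 − 2 − 1 = 98.
One-sided p ≈ 0.0047, which is < 0.05, so reject H₀.
There is evidence that the true slope on horsepower is negative, holding the other predictors fixed.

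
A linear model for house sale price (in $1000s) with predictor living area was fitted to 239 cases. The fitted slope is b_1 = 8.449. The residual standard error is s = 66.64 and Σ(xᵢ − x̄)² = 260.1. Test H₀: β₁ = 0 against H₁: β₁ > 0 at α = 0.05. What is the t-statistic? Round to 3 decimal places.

t = 2.045

SE(b_1) = s/√Sₓₓ = 66.64/√260.1 = 4.13204.
t = 8.449 / 4.13204 = 2.045.
df = n − 2 = 237.
One-sided p ≈ 0.0210, which is < 0.05, so reject H₀.
There is evidence that the true slope on living area is positive.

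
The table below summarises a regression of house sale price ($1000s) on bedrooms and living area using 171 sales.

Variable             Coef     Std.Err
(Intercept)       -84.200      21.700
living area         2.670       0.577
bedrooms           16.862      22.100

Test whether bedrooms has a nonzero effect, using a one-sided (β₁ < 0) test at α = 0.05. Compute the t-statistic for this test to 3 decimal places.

t = 0.763

Read off: b = 16.862, SE = 22.100 for bedrooms.
H₀: β₁ = 0 vs H₁: β₁ < 0.
t = 16.862 / 22.100 = 0.763.
df = n − k − 1 = 171 − 2 − 1 = 168.
One-sided p ≈ 0.7767, which is ≥ 0.05, so fail to reject H₀.
The data do not give significant evidence that the true slope on bedrooms is negative, holding the other predictors fixed.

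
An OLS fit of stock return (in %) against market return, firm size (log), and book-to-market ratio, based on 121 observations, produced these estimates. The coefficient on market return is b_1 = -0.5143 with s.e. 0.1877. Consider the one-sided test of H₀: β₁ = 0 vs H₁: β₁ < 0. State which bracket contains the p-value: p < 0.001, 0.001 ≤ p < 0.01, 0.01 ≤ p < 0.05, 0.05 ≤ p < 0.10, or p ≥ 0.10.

t = -0.5143 / 0.1877 = -2.740.
df = n − k − 1 = 121 − 3 − 1 = 117.
One-sided p = P(T_{117} < t) ≈ 0.0036.
So 0.001 ≤ p < 0.01.

0.001 ≤ p < 0.01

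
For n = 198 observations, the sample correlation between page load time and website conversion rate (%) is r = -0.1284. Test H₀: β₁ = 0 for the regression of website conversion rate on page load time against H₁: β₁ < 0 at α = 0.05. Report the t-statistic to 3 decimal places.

t = r·√(n − 2)/√(1 − r²) = -0.1284·√196/√0.983513 = -1.813.
df = n − 2 = 196.
One-sided p ≈ 0.0357, which is < 0.05, so reject H₀.
There is evidence of a linear association between page load time and website conversion rate.

t = -1.813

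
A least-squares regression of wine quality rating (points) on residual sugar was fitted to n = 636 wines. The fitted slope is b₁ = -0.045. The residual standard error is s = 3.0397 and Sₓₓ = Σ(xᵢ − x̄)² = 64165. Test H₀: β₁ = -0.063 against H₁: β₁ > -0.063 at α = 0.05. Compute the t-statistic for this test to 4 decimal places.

t = 1.5000

SE(b₁) = s/√Sₓₓ = 3.0397/√64165 = 0.012.
t = (-0.045 − (-0.063)) / 0.012 = 1.5000.
df = n − 2 = 634.
One-sided p ≈ 0.0671, which is ≥ 0.05, so fail to reject H₀.
The data do not give significant evidence that the true slope on residual sugar exceeds -0.063 points per unit.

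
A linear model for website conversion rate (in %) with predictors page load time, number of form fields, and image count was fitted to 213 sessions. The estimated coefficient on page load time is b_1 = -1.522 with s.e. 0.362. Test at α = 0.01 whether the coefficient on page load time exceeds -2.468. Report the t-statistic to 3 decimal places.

t = 2.613

H₀: β₁ = -2.468 vs H₁: β₁ > -2.468.
t = (b_1 − β₁⁰)/SE = (-1.522 − (-2.468)) / 0.362 = 2.613.
df = n − k − 1 = 213 − 3 − 1 = 209.
One-sided p ≈ 0.0048, which is < 0.01, so reject H₀.
There is evidence that the true slope on page load time exceeds -2.468 % per unit, holding the other predictors fixed.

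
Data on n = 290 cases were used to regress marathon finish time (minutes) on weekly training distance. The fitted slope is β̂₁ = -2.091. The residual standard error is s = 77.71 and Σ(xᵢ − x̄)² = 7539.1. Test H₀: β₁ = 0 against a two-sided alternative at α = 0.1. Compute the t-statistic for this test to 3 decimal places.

t = -2.336

SE(β̂₁) = s/√Sₓₓ = 77.71/√7539.1 = 0.894988.
t = -2.091 / 0.894988 = -2.336.
df = n − 2 = 288.
Two-sided p ≈ 0.0202, which is < 0.1, so reject H₀.
There is evidence that weekly training distance is associated with marathon finish time.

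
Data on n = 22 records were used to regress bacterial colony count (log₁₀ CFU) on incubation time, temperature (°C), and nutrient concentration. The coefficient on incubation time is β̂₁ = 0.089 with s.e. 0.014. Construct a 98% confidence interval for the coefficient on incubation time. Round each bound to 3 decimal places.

(0.053, 0.125)

df = n − k − 1 = 22 − 3 − 1 = 18.
t* = t_{0.01, 18} = 2.55238.
Margin = t* × SE = 2.55238 × 0.014 = 0.03573.
CI: 0.089 ± 0.03573 → (0.053, 0.125).
With 98% confidence, each one-unit increase in incubation time is associated with a change of between 0.053 and 0.125 log₁₀ CFU in bacterial colony count, holding the other predictors fixed.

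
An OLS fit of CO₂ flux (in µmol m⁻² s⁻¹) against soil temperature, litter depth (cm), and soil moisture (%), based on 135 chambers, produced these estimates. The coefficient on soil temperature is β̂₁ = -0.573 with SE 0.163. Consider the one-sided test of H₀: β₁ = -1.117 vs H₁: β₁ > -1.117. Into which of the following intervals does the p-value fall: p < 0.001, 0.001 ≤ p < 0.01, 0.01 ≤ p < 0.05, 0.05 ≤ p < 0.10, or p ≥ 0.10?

p < 0.001

t = (-0.573 − (-1.117)) / 0.163 = 3.337.
df = n − k − 1 = 135 − 3 − 1 = 131.
One-sided p = P(T_{131} > t) ≈ 0.0006.
So p < 0.001.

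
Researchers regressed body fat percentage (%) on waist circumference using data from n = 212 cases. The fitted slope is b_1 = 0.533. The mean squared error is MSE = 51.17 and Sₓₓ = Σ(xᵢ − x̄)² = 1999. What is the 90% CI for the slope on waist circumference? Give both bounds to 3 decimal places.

(0.269, 0.797)

SE(b_1) = √(MSE/Sₓₓ) = √(51.17/1999) = 0.159993.
df = n − 2 = 210.
t* = t_{0.05, 210} = 1.652142.
Margin = t* × SE = 1.652142 × 0.159993 = 0.26433.
CI: 0.533 ± 0.26433 → (0.269, 0.797).
With 90% confidence, each one-unit increase in waist circumference is associated with a change of between 0.269 and 0.797 % in body fat percentage.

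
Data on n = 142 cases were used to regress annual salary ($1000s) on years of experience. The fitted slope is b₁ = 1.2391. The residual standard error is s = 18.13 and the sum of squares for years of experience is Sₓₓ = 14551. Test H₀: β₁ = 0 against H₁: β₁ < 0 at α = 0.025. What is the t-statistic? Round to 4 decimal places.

t = 8.2443

SE(b₁) = s/√Sₓₓ = 18.13/√14551 = 0.150297.
t = 1.2391 / 0.150297 = 8.2443.
df = n − 2 = 140.
One-sided p ≈ 1.0000, which is ≥ 0.025, so fail to reject H₀.
The data do not give significant evidence that the true slope on years of experience is negative.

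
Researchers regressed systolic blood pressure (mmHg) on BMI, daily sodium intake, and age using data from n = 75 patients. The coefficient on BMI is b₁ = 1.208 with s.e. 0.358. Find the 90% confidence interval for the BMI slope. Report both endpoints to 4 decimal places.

(0.6114, 1.8046)

df = n − k − 1 = 75 − 3 − 1 = 71.
t* = t_{0.05, 71} = 1.6666.
Margin = t* × SE = 1.6666 × 0.358 = 0.596643.
CI: 1.208 ± 0.596643 → (0.6114, 1.8046).
With 90% confidence, each one-unit increase in BMI is associated with a change of between 0.6114 and 1.8046 mmHg in systolic blood pressure, holding the other predictors fixed.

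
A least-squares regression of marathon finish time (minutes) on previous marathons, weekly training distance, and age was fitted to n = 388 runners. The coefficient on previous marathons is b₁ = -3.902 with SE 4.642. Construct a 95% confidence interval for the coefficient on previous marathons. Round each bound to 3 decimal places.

df = n − k − 1 = 388 − 3 − 1 = 384.
t* = t_{0.025, 384} = 1.966161.
Margin = t* × SE = 1.966161 × 4.642 = 9.12692.
CI: -3.902 ± 9.12692 → (-13.029, 5.225).
With 95% confidence, each one-unit increase in previous marathons is associated with a change of between -13.029 and 5.225 minutes in marathon finish time, holding the other predictors fixed.

(-13.029, 5.225)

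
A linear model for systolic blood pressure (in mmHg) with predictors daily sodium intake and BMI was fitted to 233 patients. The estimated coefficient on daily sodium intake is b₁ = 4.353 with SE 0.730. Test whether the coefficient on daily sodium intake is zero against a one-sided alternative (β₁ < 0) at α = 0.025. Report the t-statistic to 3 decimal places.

H₀: β₁ = 0 vs H₁: β₁ < 0.
t = (b₁ − β₁⁰)/SE = 4.353 / 0.730 = 5.963.
df = n − k − 1 = 233 − 2 − 1 = 230.
One-sided p ≈ 1.0000, which is ≥ 0.025, so fail to reject H₀.
The data do not give significant evidence that the true slope on daily sodium intake is negative, holding the other predictors fixed.

t = 5.963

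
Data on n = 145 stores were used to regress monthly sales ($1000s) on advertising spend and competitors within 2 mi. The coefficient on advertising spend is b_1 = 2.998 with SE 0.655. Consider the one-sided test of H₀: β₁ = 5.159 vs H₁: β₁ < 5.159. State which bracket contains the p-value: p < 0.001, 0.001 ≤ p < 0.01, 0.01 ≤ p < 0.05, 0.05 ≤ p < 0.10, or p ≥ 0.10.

p < 0.001

t = (2.998 − 5.159) / 0.655 = -3.299.
df = n − k − 1 = 145 − 2 − 1 = 142.
One-sided p = P(T_{142} < t) ≈ 0.0006.
So p < 0.001.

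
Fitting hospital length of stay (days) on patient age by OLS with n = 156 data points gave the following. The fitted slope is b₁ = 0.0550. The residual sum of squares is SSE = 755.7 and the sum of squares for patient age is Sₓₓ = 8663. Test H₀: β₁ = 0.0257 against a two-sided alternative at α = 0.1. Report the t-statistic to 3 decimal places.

MSE = SSE/(n − 2) = 755.7/154 = 4.90714.
SE(b₁) = √(MSE/Sₓₓ) = √(4.90714/8663) = 0.0238002.
t = (0.0550 − 0.0257) / 0.0238002 = 1.231.
df = n − 2 = 154.
Two-sided p ≈ 0.2202, which is ≥ 0.1, so fail to reject H₀.
The data are consistent with a true slope of 0.0257 days per unit of patient age.

t = 1.231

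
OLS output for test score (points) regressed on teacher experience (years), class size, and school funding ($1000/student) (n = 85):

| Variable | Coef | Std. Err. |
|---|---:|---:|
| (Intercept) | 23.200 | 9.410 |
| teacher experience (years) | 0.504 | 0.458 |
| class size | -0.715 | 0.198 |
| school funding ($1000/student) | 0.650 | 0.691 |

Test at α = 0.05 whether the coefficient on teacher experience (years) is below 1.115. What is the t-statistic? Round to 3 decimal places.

Read off: b = 0.504, SE = 0.458 for teacher experience (years).
H₀: β₁ = 1.115 vs H₁: β₁ < 1.115.
t = (0.504 − 1.115) / 0.458 = -1.334.
df = n − k − 1 = 85 − 3 − 1 = 81.
One-sided p ≈ 0.0930, which is ≥ 0.05, so fail to reject H₀.
The data do not give significant evidence that the true slope on teacher experience (years) is below 1.115 points per unit, holding the other predictors fixed.

t = -1.334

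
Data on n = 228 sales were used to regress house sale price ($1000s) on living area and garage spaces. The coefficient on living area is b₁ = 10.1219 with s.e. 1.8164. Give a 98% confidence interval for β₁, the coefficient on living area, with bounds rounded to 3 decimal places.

(5.866, 14.378)

df = n − k − 1 = 228 − 2 − 1 = 225.
t* = t_{0.01, 225} = 2.343035.
Margin = t* × SE = 2.343035 × 1.8164 = 4.25589.
CI: 10.1219 ± 4.25589 → (5.866, 14.378).
With 98% confidence, each one-unit increase in living area is associated with a change of between 5.866 and 14.378 $1000s in house sale price, holding the other predictors fixed.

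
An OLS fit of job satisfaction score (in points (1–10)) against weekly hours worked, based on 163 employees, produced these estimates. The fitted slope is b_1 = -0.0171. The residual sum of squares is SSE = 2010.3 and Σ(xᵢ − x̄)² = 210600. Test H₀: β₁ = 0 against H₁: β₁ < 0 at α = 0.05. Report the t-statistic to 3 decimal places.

MSE = SSE/(n − 2) = 2010.3/161 = 12.4863.
SE(b_1) = √(MSE/Sₓₓ) = √(12.4863/210600) = 0.00769996.
t = -0.0171 / 0.00769996 = -2.221.
df = n − 2 = 161.
One-sided p ≈ 0.0139, which is < 0.05, so reject H₀.
There is evidence that the true slope on weekly hours worked is negative.

t = -2.221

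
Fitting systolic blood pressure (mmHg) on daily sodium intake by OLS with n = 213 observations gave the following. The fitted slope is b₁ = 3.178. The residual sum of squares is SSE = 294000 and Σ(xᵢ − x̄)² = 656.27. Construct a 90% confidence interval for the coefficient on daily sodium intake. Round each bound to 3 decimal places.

(0.771, 5.585)

MSE = SSE/(n − 2) = 294000/211 = 1393.36.
SE(b₁) = √(MSE/Sₓₓ) = √(1393.36/656.27) = 1.45711.
df = n − 2 = 211.
t* = t_{0.05, 211} = 1.652107.
Margin = t* × SE = 1.652107 × 1.45711 = 2.40730.
CI: 3.178 ± 2.40730 → (0.771, 5.585).
With 90% confidence, each one-unit increase in daily sodium intake is associated with a change of between 0.771 and 5.585 mmHg in systolic blood pressure.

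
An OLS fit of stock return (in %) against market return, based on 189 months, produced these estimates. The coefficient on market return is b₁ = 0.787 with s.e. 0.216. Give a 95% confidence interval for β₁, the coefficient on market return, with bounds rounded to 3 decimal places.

df = n − 2 = 189 − 2 = 187.
t* = t_{0.025, 187} = 1.972731.
Margin = t* × SE = 1.972731 × 0.216 = 0.42611.
CI: 0.787 ± 0.42611 → (0.361, 1.213).
With 95% confidence, each one-unit increase in market return is associated with a change of between 0.361 and 1.213 % in stock return.

(0.361, 1.213)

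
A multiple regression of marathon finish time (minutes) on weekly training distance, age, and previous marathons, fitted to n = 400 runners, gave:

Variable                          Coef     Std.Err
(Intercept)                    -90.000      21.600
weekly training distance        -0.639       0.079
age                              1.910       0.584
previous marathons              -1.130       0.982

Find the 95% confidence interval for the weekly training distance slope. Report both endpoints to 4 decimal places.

(-0.7943, -0.4837)

Read off: b = -0.639, SE = 0.079 for weekly training distance.
df = n − k − 1 = 400 − 3 − 1 = 396.
t* = t_{0.025, 396} = 1.965973.
Margin = t* × SE = 1.965973 × 0.079 = 0.155312.
CI: -0.639 ± 0.155312 → (-0.7943, -0.4837).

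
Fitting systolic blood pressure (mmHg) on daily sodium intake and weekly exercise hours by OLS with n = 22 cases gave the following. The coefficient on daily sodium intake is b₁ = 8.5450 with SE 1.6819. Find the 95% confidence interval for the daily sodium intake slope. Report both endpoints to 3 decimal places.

df = n − k − 1 = 22 − 2 − 1 = 19.
t* = t_{0.025, 19} = 2.093024.
Margin = t* × SE = 2.093024 × 1.6819 = 3.52026.
CI: 8.5450 ± 3.52026 → (5.025, 12.065).
With 95% confidence, each one-unit increase in daily sodium intake is associated with a change of between 5.025 and 12.065 mmHg in systolic blood pressure, holding the other predictors fixed.

(5.025, 12.065)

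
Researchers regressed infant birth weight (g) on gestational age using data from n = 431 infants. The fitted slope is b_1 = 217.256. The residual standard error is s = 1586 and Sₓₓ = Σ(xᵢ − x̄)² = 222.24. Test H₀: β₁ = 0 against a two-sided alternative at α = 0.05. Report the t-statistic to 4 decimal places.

SE(b_1) = s/√Sₓₓ = 1586/√222.24 = 106.388.
t = 217.256 / 106.388 = 2.0421.
df = n − 2 = 429.
Two-sided p ≈ 0.0418, which is < 0.05, so reject H₀.
There is evidence that gestational age is associated with infant birth weight.

t = 2.0421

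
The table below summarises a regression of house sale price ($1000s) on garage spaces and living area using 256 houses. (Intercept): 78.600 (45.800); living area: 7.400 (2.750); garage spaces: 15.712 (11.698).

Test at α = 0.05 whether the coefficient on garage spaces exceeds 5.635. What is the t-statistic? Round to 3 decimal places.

Read off: b = 15.712, SE = 11.698 for garage spaces.
H₀: β₁ = 5.635 vs H₁: β₁ > 5.635.
t = (15.712 − 5.635) / 11.698 = 0.861.
df = n − k − 1 = 256 − 2 − 1 = 253.
One-sided p ≈ 0.1949, which is ≥ 0.05, so fail to reject H₀.
The data do not give significant evidence that the true slope on garage spaces exceeds 5.635 $1000s per unit, holding the other predictors fixed.

t = 0.861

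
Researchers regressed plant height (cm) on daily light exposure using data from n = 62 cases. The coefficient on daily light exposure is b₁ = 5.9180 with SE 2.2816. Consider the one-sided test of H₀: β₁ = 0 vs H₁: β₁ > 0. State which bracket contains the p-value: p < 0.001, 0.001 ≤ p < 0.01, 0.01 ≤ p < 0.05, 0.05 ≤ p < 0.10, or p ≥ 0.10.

0.001 ≤ p < 0.01

t = 5.9180 / 2.2816 = 2.594.
df = n − 2 = 62 − 2 = 60.
One-sided p = P(T_{60} > t) ≈ 0.0060.
So 0.001 ≤ p < 0.01.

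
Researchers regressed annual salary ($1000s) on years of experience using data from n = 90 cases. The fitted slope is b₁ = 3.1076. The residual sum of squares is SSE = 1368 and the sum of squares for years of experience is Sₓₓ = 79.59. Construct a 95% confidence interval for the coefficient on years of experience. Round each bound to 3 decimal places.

MSE = SSE/(n − 2) = 1368/88 = 15.5455.
SE(b₁) = √(MSE/Sₓₓ) = √(15.5455/79.59) = 0.441949.
df = n − 2 = 88.
t* = t_{0.025, 88} = 1.98729.
Margin = t* × SE = 1.98729 × 0.441949 = 0.87828.
CI: 3.1076 ± 0.87828 → (2.229, 3.986).
With 95% confidence, each one-unit increase in years of experience is associated with a change of between 2.229 and 3.986 $1000s in annual salary.

(2.229, 3.986)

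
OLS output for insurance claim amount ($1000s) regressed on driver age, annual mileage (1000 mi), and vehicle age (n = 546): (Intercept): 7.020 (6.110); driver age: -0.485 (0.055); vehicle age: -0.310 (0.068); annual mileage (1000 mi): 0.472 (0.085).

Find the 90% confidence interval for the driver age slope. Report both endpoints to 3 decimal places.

Read off: b = -0.485, SE = 0.055 for driver age.
df = n − k − 1 = 546 − 3 − 1 = 542.
t* = t_{0.05, 542} = 1.64767.
Margin = t* × SE = 1.64767 × 0.055 = 0.09062.
CI: -0.485 ± 0.09062 → (-0.576, -0.394).

(-0.576, -0.394)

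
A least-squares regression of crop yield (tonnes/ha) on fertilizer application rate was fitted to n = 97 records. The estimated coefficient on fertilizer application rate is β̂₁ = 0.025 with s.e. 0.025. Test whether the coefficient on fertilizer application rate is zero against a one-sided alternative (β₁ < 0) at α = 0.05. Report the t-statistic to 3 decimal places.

H₀: β₁ = 0 vs H₁: β₁ < 0.
t = (β̂₁ − β₁⁰)/SE = 0.025 / 0.025 = 1.000.
df = n − 2 = 97 − 2 = 95.
One-sided p ≈ 0.8401, which is ≥ 0.05, so fail to reject H₀.
The data do not give significant evidence that the true slope on fertilizer application rate is negative.

t = 1.000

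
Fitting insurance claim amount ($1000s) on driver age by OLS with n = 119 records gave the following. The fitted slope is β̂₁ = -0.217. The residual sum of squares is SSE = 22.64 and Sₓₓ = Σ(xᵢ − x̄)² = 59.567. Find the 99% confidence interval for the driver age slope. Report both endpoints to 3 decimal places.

(-0.366, -0.068)

MSE = SSE/(n − 2) = 22.64/117 = 0.193504.
SE(β̂₁) = √(MSE/Sₓₓ) = √(0.193504/59.567) = 0.0569957.
df = n − 2 = 117.
t* = t_{0.005, 117} = 2.618504.
Margin = t* × SE = 2.618504 × 0.0569957 = 0.14924.
CI: -0.217 ± 0.14924 → (-0.366, -0.068).
With 99% confidence, each one-unit increase in driver age is associated with a change of between -0.366 and -0.068 $1000s in insurance claim amount.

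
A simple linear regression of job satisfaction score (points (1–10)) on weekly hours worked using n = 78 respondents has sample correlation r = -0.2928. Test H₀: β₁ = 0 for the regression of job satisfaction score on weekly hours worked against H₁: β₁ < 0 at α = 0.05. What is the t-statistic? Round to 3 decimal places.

t = r·√(n − 2)/√(1 − r²) = -0.2928·√76/√0.914268 = -2.670.
df = n − 2 = 76.
One-sided p ≈ 0.0046, which is < 0.05, so reject H₀.
There is evidence of a linear association between weekly hours worked and job satisfaction score.

t = -2.670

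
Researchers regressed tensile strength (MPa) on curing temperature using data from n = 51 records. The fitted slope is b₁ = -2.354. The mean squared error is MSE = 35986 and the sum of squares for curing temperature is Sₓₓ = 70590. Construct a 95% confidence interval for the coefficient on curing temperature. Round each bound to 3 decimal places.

(-3.789, -0.919)

SE(b₁) = √(MSE/Sₓₓ) = √(35986/70590) = 0.713995.
df = n − 2 = 49.
t* = t_{0.025, 49} = 2.009575.
Margin = t* × SE = 2.009575 × 0.713995 = 1.43483.
CI: -2.354 ± 1.43483 → (-3.789, -0.919).
With 95% confidence, each one-unit increase in curing temperature is associated with a change of between -3.789 and -0.919 MPa in tensile strength.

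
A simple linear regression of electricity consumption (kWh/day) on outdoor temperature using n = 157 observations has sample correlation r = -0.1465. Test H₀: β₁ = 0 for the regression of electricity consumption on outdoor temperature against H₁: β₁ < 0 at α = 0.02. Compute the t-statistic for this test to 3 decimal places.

t = -1.844

t = r·√(n − 2)/√(1 − r²) = -0.1465·√155/√0.978538 = -1.844.
df = n − 2 = 155.
One-sided p ≈ 0.0336, which is ≥ 0.02, so fail to reject H₀.
The data do not give significant evidence of a linear association between outdoor temperature and electricity consumption.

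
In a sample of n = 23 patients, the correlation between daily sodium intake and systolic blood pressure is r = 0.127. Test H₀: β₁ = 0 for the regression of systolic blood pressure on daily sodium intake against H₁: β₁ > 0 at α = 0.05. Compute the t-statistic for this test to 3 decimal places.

t = 0.587

t = r·√(n − 2)/√(1 − r²) = 0.127·√21/√0.983871 = 0.587.
df = n − 2 = 21.
One-sided p ≈ 0.2818, which is ≥ 0.05, so fail to reject H₀.
The data do not give significant evidence of a linear association between daily sodium intake and systolic blood pressure.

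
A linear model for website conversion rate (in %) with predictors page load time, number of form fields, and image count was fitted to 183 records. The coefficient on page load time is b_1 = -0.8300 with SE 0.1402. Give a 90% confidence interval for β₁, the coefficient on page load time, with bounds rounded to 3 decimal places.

df = n − k − 1 = 183 − 3 − 1 = 179.
t* = t_{0.05, 179} = 1.653411.
Margin = t* × SE = 1.653411 × 0.1402 = 0.23181.
CI: -0.8300 ± 0.23181 → (-1.062, -0.598).
With 90% confidence, each one-unit increase in page load time is associated with a change of between -1.062 and -0.598 % in website conversion rate, holding the other predictors fixed.

(-1.062, -0.598)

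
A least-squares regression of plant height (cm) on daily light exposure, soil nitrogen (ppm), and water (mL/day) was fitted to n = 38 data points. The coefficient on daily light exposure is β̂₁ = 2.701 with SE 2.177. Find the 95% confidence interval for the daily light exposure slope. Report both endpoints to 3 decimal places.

df = n − k − 1 = 38 − 3 − 1 = 34.
t* = t_{0.025, 34} = 2.032245.
Margin = t* × SE = 2.032245 × 2.177 = 4.42420.
CI: 2.701 ± 4.42420 → (-1.723, 7.125).
With 95% confidence, each one-unit increase in daily light exposure is associated with a change of between -1.723 and 7.125 cm in plant height, holding the other predictors fixed.

(-1.723, 7.125)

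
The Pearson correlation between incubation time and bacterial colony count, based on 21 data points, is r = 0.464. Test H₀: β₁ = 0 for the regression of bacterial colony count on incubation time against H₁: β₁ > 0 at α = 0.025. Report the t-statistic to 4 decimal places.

t = 2.2832

t = r·√(n − 2)/√(1 − r²) = 0.464·√19/√0.784704 = 2.2832.
df = n − 2 = 19.
One-sided p ≈ 0.0171, which is < 0.025, so reject H₀.
There is evidence of a linear association between incubation time and bacterial colony count.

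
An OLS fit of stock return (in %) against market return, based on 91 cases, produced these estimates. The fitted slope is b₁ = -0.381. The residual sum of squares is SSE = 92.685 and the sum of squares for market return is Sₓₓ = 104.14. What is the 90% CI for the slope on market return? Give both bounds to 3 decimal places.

(-0.547, -0.215)

MSE = SSE/(n − 2) = 92.685/89 = 1.0414.
SE(b₁) = √(MSE/Sₓₓ) = √(1.0414/104.14) = 0.1.
df = n − 2 = 89.
t* = t_{0.05, 89} = 1.662155.
Margin = t* × SE = 1.662155 × 0.1 = 0.16622.
CI: -0.381 ± 0.16622 → (-0.547, -0.215).
With 90% confidence, each one-unit increase in market return is associated with a change of between -0.547 and -0.215 % in stock return.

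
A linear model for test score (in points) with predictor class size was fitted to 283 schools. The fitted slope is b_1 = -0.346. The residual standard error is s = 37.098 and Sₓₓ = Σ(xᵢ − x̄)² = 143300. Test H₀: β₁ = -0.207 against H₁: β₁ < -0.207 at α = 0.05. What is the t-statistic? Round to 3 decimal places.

SE(b_1) = s/√Sₓₓ = 37.098/√143300 = 0.0980003.
t = (-0.346 − (-0.207)) / 0.0980003 = -1.418.
df = n − 2 = 281.
One-sided p ≈ 0.0786, which is ≥ 0.05, so fail to reject H₀.
The data do not give significant evidence that the true slope on class size is below -0.207 points per unit.

t = -1.418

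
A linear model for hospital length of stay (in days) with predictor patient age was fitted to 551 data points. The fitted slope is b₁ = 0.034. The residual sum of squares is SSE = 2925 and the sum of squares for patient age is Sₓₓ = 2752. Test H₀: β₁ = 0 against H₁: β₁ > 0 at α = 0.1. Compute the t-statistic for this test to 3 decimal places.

MSE = SSE/(n − 2) = 2925/549 = 5.32787.
SE(b₁) = √(MSE/Sₓₓ) = √(5.32787/2752) = 0.044.
t = 0.034 / 0.044 = 0.773.
df = n − 2 = 549.
One-sided p ≈ 0.2200, which is ≥ 0.1, so fail to reject H₀.
The data do not give significant evidence that the true slope on patient age is positive.

t = 0.773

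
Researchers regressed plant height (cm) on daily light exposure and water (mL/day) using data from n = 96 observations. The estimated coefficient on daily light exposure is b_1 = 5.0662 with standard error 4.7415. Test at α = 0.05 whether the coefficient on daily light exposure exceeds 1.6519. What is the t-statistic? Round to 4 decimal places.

H₀: β₁ = 1.6519 vs H₁: β₁ > 1.6519.
t = (b_1 − β₁⁰)/SE = (5.0662 − 1.6519) / 4.7415 = 0.7201.
df = n − k − 1 = 96 − 2 − 1 = 93.
One-sided p ≈ 0.2366, which is ≥ 0.05, so fail to reject H₀.
The data do not give significant evidence that the true slope on daily light exposure exceeds 1.6519 cm per unit, holding the other predictors fixed.

t = 0.7201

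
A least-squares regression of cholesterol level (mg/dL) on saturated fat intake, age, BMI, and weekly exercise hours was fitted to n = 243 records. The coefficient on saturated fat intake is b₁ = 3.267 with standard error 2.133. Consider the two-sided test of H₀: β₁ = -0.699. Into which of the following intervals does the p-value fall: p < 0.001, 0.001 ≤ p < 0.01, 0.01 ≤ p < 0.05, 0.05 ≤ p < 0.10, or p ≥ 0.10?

0.05 ≤ p < 0.10

t = (3.267 − (-0.699)) / 2.133 = 1.859.
df = n − k − 1 = 243 − 4 − 1 = 238.
Two-sided p = 2·P(T_{238} > |t|) ≈ 0.0642.
So 0.05 ≤ p < 0.10.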